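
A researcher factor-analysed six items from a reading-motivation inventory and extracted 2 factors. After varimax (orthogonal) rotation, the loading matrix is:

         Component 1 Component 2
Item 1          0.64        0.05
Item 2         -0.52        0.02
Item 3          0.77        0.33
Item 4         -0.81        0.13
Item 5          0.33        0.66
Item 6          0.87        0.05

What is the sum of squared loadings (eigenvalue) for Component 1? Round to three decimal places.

2.795

SS loadings for Component 1 = 0.64² + (-0.52)² + 0.77² + (-0.81)² + 0.33² + 0.87² = 0.4096 + 0.2704 + 0.5929 + 0.6561 + 0.1089 + 0.7569 = 2.7948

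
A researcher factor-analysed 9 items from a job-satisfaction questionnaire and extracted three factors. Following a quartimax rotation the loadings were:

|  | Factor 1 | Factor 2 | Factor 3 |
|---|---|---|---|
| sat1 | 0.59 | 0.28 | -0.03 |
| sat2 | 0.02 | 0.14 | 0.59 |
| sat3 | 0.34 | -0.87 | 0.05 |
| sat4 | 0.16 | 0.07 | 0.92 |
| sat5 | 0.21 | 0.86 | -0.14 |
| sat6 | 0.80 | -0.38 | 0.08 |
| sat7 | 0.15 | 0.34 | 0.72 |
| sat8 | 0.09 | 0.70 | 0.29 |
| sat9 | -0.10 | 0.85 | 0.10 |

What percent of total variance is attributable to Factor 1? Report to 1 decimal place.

SS loadings for Factor 1 = 0.59² + 0.02² + 0.34² + 0.16² + 0.21² + 0.80² + 0.15² + 0.09² + (-0.10)² = 1.2144
With 9 standardized items, total variance = 9. Proportion = 1.2144/9 = 0.1349 → 13.49%.

13.5%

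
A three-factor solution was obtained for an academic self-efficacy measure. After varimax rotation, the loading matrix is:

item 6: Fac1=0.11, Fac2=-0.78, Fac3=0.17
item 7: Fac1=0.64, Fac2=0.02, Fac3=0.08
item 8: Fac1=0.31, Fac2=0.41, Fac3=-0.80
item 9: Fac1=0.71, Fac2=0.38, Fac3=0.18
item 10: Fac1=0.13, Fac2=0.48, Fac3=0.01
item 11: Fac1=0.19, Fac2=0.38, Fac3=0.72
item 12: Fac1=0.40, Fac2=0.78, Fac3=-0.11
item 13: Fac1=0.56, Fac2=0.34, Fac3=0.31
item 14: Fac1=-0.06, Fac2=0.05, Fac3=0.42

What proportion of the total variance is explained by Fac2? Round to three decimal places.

SS loadings for Fac2 = (-0.78)² + 0.02² + 0.41² + 0.38² + 0.48² + 0.38² + 0.78² + 0.34² + 0.05² = 2.0226
Proportion of variance = 2.0226 / 9 = 0.2247.

0.225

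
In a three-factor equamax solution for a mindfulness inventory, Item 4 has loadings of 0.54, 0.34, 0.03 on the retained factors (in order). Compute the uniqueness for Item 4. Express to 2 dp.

h² = 0.54² + 0.34² + 0.03² = 0.2916 + 0.1156 + 0.0009 = 0.4081
Uniqueness u² = 1 − h² = 1 − 0.4081 = 0.5919

0.59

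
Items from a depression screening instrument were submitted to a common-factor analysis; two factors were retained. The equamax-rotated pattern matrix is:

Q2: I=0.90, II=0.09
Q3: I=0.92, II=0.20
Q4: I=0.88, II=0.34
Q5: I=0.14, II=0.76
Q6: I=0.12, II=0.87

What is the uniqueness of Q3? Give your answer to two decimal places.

0.11

h² = 0.92² + 0.20² = 0.8464 + 0.0400 = 0.8864
Uniqueness u² = 1 − h² = 1 − 0.8864 = 0.1136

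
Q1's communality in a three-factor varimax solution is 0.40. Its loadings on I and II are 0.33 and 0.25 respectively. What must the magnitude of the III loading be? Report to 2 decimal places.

0.48

Under orthogonal rotation h² = Σλ², so λ_III² = h² − (0.1714) = 0.40 − 0.1714 = 0.2286.
|λ| = √0.2286 = 0.4781.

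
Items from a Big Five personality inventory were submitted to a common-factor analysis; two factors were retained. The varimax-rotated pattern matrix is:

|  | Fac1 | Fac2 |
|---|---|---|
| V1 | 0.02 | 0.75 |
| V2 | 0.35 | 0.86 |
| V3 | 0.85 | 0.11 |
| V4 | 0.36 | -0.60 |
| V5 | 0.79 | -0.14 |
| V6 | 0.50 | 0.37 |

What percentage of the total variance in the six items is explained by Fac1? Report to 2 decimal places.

SS loadings for Fac1 = 0.02² + 0.35² + 0.85² + 0.36² + 0.79² + 0.50² = 1.8491
With 6 standardized items, total variance = 6. Proportion = 1.8491/6 = 0.3082 → 30.82%.

30.82%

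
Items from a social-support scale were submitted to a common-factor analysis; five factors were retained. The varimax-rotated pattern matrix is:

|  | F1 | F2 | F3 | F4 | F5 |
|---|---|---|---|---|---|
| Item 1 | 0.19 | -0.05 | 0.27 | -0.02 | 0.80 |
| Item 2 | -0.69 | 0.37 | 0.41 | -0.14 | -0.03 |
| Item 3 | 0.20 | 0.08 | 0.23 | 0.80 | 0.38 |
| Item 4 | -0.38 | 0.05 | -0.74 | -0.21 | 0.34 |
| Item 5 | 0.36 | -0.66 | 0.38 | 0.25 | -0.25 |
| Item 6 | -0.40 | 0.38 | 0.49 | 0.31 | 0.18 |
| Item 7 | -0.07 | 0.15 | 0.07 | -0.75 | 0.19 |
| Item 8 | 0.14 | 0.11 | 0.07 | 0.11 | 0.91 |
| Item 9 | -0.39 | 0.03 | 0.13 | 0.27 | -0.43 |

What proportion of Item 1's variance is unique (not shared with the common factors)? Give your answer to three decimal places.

0.248

h² = 0.19² + (-0.05)² + 0.27² + (-0.02)² + 0.80² = 0.0361 + 0.0025 + 0.0729 + 0.0004 + 0.6400 = 0.7519
Uniqueness u² = 1 − h² = 1 − 0.7519 = 0.2481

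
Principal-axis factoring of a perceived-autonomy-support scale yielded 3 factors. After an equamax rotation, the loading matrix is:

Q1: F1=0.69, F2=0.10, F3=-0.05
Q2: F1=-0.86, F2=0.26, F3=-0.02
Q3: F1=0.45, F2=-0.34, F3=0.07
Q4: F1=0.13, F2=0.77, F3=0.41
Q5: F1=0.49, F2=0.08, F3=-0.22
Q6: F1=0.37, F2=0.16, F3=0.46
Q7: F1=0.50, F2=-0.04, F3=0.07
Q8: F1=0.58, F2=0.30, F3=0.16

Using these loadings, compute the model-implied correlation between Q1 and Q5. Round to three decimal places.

r̂ = Σ λ_i·λ_j across factors = (0.69)(0.49) + (0.10)(0.08) + (-0.05)(-0.22)
  = +0.3381 +0.0080 +0.0110 = 0.3571

0.357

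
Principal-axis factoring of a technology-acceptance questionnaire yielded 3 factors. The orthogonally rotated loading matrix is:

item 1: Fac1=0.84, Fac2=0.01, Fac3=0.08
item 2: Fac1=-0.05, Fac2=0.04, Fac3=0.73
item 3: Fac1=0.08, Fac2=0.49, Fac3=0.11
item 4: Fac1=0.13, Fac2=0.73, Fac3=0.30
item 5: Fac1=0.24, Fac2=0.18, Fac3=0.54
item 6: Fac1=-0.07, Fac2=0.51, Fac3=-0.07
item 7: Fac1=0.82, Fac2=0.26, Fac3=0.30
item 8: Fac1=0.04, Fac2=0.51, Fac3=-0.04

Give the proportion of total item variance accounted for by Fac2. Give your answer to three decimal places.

SS loadings for Fac2 = 0.01² + 0.04² + 0.49² + 0.73² + 0.18² + 0.51² + 0.26² + 0.51² = 1.3949
Proportion of variance = 1.3949 / 8 = 0.1744.

0.174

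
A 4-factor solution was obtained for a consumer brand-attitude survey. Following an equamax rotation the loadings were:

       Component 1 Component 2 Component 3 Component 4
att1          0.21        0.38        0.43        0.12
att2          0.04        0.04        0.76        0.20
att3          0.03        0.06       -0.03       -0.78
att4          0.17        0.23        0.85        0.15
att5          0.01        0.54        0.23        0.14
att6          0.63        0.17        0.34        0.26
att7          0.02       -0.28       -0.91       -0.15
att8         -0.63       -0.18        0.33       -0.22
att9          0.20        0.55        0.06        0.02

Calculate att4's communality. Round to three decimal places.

h² = 0.17² + 0.23² + 0.85² + 0.15² = 0.0289 + 0.0529 + 0.7225 + 0.0225 = 0.8268

0.827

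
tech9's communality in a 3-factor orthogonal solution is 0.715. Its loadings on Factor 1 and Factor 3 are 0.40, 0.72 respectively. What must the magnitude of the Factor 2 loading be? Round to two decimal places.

0.19

Under orthogonal rotation h² = Σλ², so λ_Factor 2² = h² − (0.6784) = 0.715 − 0.6784 = 0.0366.
|λ| = √0.0366 = 0.1913.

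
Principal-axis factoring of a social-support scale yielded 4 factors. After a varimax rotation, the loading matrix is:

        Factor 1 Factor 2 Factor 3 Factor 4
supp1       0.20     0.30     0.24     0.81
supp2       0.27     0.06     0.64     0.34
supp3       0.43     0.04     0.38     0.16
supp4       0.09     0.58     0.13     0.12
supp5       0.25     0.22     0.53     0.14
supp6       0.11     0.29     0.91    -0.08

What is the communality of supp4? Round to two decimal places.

0.38

h² = 0.09² + 0.58² + 0.13² + 0.12² = 0.0081 + 0.3364 + 0.0169 + 0.0144 = 0.3758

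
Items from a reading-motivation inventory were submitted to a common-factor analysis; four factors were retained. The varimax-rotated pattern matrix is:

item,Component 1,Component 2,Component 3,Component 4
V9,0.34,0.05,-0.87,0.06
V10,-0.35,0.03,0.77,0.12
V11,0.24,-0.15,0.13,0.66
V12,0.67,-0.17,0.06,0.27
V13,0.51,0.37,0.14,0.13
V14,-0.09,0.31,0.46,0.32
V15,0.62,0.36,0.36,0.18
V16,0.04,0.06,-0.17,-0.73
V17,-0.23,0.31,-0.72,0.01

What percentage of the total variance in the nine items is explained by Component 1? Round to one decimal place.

16.1%

SS loadings for Component 1 = 0.34² + (-0.35)² + 0.24² + 0.67² + 0.51² + (-0.09)² + 0.62² + 0.04² + (-0.23)² = 1.4517
With 9 standardized items, total variance = 9. Proportion = 1.4517/9 = 0.1613 → 16.13%.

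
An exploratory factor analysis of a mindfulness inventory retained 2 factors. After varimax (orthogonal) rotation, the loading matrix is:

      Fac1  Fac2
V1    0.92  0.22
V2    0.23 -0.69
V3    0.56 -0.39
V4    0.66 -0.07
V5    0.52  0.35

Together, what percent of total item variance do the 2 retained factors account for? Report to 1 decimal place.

Communalities: 0.8948, 0.5290, 0.4657, 0.4405, 0.3929; Σh² = 2.7229.
Total variance with 5 standardized items is 5, so the solution explains 2.7229/5 = 0.5446 = 54.46%.

54.5%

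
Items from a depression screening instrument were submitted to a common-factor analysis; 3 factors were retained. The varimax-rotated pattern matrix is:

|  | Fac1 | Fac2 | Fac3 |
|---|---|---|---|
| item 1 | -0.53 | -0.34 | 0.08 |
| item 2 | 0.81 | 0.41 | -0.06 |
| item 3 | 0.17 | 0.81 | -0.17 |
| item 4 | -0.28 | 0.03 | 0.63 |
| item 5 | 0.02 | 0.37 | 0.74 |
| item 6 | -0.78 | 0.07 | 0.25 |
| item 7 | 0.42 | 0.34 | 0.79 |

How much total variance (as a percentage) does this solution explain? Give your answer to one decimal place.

Communalities: 0.4029, 0.8278, 0.7139, 0.4762, 0.6849, 0.6758, 0.9161; Σh² = 4.6976.
Total variance with 7 standardized items is 7, so the solution explains 4.6976/7 = 0.6711 = 67.11%.

67.1%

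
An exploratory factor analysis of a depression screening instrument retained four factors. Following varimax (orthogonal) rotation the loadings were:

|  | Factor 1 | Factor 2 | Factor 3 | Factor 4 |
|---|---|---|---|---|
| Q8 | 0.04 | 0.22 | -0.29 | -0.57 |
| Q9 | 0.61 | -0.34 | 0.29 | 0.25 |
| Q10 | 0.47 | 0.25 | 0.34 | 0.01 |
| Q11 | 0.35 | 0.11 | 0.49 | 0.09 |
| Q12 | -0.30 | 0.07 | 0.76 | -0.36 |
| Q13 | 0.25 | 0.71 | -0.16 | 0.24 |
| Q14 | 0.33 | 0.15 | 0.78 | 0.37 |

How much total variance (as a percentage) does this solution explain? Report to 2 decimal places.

Communalities: 0.4590, 0.6343, 0.3991, 0.3828, 0.8021, 0.6498, 0.8767; Σh² = 4.2038.
Total variance with 7 standardized items is 7, so the solution explains 4.2038/7 = 0.6005 = 60.05%.

60.05%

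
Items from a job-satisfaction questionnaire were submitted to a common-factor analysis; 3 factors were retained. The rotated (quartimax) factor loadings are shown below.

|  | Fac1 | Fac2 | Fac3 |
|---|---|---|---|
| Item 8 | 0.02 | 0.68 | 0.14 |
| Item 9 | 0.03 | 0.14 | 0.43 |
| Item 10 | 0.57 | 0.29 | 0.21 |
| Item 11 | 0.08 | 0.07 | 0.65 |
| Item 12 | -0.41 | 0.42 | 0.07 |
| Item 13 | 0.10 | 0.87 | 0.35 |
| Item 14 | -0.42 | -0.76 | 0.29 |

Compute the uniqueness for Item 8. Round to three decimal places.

0.518

h² = 0.02² + 0.68² + 0.14² = 0.0004 + 0.4624 + 0.0196 = 0.4824
Uniqueness u² = 1 − h² = 1 − 0.4824 = 0.5176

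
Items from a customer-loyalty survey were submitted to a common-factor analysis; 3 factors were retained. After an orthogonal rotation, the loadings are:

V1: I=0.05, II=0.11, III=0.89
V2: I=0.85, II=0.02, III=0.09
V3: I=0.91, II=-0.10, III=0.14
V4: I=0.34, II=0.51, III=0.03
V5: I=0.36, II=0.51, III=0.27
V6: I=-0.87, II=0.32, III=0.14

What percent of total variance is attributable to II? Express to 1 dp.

SS loadings for II = 0.11² + 0.02² + (-0.10)² + 0.51² + 0.51² + 0.32² = 0.6451
With 6 standardized items, total variance = 6. Proportion = 0.6451/6 = 0.1075 → 10.75%.

10.8%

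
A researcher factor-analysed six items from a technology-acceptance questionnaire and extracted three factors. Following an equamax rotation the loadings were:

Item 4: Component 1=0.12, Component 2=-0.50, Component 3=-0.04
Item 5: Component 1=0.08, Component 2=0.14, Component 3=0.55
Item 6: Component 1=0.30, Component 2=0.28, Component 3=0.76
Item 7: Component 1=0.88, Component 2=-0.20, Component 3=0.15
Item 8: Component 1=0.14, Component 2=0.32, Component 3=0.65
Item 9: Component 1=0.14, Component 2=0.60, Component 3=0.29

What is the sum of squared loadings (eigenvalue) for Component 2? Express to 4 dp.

0.8504

SS loadings for Component 2 = (-0.50)² + 0.14² + 0.28² + (-0.20)² + 0.32² + 0.60² = 0.2500 + 0.0196 + 0.0784 + 0.0400 + 0.1024 + 0.3600 = 0.8504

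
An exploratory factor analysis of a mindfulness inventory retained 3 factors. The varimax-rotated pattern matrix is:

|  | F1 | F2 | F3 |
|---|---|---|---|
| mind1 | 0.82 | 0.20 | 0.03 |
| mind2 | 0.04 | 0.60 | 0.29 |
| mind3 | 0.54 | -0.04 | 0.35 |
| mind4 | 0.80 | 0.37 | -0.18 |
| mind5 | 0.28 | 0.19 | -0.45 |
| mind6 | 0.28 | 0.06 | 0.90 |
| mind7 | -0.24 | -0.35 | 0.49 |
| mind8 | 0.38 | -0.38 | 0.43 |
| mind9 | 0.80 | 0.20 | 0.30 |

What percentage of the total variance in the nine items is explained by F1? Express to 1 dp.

SS loadings for F1 = 0.82² + 0.04² + 0.54² + 0.80² + 0.28² + 0.28² + (-0.24)² + 0.38² + 0.80² = 2.6044
With 9 standardized items, total variance = 9. Proportion = 2.6044/9 = 0.2894 → 28.94%.

28.9%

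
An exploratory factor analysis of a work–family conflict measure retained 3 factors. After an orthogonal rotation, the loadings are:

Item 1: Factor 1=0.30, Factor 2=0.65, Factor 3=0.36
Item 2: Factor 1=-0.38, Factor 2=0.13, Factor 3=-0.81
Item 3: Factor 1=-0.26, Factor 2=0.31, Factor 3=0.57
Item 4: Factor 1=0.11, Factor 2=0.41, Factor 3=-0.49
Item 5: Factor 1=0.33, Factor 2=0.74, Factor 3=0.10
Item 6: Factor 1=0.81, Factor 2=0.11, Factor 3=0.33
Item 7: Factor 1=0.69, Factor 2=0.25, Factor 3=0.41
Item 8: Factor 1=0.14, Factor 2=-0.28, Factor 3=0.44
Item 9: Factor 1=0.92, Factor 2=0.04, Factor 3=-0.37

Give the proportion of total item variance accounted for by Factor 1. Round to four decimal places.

0.2690

SS loadings for Factor 1 = 0.30² + (-0.38)² + (-0.26)² + 0.11² + 0.33² + 0.81² + 0.69² + 0.14² + 0.92² = 2.4212
Proportion of variance = 2.4212 / 9 = 0.2690.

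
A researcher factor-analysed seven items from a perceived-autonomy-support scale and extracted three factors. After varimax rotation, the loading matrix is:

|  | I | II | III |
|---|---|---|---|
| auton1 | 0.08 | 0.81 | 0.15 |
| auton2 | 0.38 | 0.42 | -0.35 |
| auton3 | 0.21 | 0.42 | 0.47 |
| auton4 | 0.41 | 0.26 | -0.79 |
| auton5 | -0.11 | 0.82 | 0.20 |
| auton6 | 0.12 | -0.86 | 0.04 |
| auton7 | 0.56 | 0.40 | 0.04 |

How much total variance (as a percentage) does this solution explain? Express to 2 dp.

Communalities: 0.6850, 0.4433, 0.4414, 0.8598, 0.7245, 0.7556, 0.4752; Σh² = 4.3848.
Total variance with 7 standardized items is 7, so the solution explains 4.3848/7 = 0.6264 = 62.64%.

62.64%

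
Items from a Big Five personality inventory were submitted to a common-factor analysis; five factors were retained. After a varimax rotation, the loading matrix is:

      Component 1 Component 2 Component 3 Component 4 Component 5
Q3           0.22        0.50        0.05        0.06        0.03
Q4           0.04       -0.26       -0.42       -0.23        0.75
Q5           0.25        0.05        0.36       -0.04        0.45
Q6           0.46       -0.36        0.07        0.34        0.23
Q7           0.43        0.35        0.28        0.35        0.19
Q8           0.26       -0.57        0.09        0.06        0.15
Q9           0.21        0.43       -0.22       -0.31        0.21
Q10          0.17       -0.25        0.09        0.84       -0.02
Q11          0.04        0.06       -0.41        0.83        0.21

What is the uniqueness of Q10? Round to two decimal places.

h² = 0.17² + (-0.25)² + 0.09² + 0.84² + (-0.02)² = 0.0289 + 0.0625 + 0.0081 + 0.7056 + 0.0004 = 0.8055
Uniqueness u² = 1 − h² = 1 − 0.8055 = 0.1945

0.19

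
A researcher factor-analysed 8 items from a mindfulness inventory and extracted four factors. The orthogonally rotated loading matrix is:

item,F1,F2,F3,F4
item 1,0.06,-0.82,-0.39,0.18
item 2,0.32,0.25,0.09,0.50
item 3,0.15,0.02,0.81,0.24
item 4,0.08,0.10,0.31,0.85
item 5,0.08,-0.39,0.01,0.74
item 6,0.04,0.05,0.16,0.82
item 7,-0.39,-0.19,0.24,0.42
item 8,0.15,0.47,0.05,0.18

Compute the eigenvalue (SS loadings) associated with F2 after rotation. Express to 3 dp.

1.157

SS loadings for F2 = (-0.82)² + 0.25² + 0.02² + 0.10² + (-0.39)² + 0.05² + (-0.19)² + 0.47² = 0.6724 + 0.0625 + 0.0004 + 0.0100 + 0.1521 + 0.0025 + 0.0361 + 0.2209 = 1.1569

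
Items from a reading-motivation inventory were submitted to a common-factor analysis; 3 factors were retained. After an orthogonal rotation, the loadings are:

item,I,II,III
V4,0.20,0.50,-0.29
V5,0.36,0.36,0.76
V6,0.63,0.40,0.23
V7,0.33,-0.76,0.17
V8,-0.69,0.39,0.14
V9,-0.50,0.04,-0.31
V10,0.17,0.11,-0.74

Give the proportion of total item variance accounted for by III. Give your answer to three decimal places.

0.201

SS loadings for III = (-0.29)² + 0.76² + 0.23² + 0.17² + 0.14² + (-0.31)² + (-0.74)² = 1.4068
Proportion of variance = 1.4068 / 7 = 0.2010.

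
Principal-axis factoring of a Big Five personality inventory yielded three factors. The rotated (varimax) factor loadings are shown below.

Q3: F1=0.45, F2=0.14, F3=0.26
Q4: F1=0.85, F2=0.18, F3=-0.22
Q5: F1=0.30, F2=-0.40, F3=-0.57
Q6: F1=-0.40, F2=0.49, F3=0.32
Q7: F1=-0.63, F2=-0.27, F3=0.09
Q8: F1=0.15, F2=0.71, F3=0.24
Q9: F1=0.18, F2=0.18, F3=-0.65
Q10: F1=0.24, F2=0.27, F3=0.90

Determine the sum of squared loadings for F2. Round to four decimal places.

1.1344

SS loadings for F2 = 0.14² + 0.18² + (-0.40)² + 0.49² + (-0.27)² + 0.71² + 0.18² + 0.27² = 0.0196 + 0.0324 + 0.1600 + 0.2401 + 0.0729 + 0.5041 + 0.0324 + 0.0729 = 1.1344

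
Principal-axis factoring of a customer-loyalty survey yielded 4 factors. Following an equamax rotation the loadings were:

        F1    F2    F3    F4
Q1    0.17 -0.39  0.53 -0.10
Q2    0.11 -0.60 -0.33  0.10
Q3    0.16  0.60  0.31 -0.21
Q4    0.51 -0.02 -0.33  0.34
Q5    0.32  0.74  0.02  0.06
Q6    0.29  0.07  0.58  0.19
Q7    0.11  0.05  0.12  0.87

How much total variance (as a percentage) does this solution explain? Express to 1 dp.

55.4%

SS loadings by factor: 0.5253, 1.4275, 0.9460, 0.9763; total = 3.8751.
Total variance with 7 standardized items is 7, so the solution explains 3.8751/7 = 0.5536 = 55.36%.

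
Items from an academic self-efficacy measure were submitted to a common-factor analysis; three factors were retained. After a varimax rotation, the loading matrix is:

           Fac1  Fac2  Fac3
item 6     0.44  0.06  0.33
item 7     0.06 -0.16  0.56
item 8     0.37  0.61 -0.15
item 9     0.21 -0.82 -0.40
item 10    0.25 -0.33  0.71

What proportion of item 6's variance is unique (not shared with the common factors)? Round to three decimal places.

h² = 0.44² + 0.06² + 0.33² = 0.1936 + 0.0036 + 0.1089 = 0.3061
Uniqueness u² = 1 − h² = 1 − 0.3061 = 0.6939

0.694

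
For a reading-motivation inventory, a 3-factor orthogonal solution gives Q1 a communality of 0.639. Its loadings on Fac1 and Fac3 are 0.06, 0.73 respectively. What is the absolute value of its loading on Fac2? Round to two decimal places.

0.32

Under orthogonal rotation h² = Σλ², so λ_Fac2² = h² − (0.5365) = 0.639 − 0.5365 = 0.1025.
|λ| = √0.1025 = 0.3202.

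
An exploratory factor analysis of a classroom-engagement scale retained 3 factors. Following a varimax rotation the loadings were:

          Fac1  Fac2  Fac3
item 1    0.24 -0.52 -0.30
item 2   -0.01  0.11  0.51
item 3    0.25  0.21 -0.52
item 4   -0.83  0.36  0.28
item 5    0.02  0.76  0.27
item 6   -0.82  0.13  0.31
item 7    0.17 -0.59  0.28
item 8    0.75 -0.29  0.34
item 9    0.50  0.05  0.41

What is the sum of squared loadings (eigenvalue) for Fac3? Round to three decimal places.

1.230

SS loadings for Fac3 = (-0.30)² + 0.51² + (-0.52)² + 0.28² + 0.27² + 0.31² + 0.28² + 0.34² + 0.41² = 0.0900 + 0.2601 + 0.2704 + 0.0784 + 0.0729 + 0.0961 + 0.0784 + 0.1156 + 0.1681 = 1.2300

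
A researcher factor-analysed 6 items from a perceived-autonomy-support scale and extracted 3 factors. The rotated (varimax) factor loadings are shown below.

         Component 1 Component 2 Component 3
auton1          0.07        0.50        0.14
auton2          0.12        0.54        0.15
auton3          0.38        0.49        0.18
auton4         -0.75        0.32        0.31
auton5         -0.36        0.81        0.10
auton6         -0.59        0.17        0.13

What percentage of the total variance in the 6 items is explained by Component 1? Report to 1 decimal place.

20.1%

SS loadings for Component 1 = 0.07² + 0.12² + 0.38² + (-0.75)² + (-0.36)² + (-0.59)² = 1.2039
With 6 standardized items, total variance = 6. Proportion = 1.2039/6 = 0.2006 → 20.07%.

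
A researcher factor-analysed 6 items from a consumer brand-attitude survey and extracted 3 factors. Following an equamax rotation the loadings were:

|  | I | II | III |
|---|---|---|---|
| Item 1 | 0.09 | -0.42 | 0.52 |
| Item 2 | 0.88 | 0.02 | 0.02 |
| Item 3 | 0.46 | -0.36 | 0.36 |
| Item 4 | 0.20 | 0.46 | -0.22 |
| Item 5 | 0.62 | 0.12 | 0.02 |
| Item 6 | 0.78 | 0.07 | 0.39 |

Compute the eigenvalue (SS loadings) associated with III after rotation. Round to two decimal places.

SS loadings for III = 0.52² + 0.02² + 0.36² + (-0.22)² + 0.02² + 0.39² = 0.2704 + 0.0004 + 0.1296 + 0.0484 + 0.0004 + 0.1521 = 0.6013

0.60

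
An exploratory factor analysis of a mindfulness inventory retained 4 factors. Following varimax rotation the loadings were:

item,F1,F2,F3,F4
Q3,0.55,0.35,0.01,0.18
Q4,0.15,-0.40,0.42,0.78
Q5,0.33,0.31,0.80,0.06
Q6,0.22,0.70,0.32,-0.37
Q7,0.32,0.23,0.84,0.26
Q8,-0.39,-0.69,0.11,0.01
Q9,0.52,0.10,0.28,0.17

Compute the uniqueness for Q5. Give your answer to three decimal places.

h² = 0.33² + 0.31² + 0.80² + 0.06² = 0.1089 + 0.0961 + 0.6400 + 0.0036 = 0.8486
Uniqueness u² = 1 − h² = 1 − 0.8486 = 0.1514

0.151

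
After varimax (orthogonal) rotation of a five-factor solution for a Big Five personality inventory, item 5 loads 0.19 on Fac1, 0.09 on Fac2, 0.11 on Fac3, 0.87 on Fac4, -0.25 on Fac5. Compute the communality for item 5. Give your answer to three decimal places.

h² = 0.19² + 0.09² + 0.11² + 0.87² + (-0.25)² = 0.0361 + 0.0081 + 0.0121 + 0.7569 + 0.0625 = 0.8757

0.876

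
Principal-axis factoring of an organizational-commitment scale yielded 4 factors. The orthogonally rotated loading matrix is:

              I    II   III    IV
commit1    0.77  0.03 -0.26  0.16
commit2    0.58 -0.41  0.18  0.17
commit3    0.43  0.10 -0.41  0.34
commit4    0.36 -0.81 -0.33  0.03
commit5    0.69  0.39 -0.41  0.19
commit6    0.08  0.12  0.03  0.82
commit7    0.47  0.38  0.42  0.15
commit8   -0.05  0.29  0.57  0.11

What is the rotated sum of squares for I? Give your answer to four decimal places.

1.9497

SS loadings for I = 0.77² + 0.58² + 0.43² + 0.36² + 0.69² + 0.08² + 0.47² + (-0.05)² = 0.5929 + 0.3364 + 0.1849 + 0.1296 + 0.4761 + 0.0064 + 0.2209 + 0.0025 = 1.9497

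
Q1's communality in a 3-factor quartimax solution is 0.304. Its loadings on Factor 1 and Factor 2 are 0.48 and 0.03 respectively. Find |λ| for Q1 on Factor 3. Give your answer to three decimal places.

Under orthogonal rotation h² = Σλ², so λ_Factor 3² = h² − (0.2313) = 0.304 − 0.2313 = 0.0727.
|λ| = √0.0727 = 0.2696.

0.270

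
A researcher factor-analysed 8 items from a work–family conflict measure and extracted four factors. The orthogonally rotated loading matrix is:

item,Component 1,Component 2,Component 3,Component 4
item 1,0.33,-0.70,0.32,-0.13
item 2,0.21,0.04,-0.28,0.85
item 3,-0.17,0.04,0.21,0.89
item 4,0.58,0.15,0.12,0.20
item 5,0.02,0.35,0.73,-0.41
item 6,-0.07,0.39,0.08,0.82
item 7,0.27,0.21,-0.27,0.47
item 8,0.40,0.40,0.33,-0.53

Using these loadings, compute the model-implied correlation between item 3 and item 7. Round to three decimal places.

r̂ = Σ λ_i·λ_j across factors = (-0.17)(0.27) + (0.04)(0.21) + (0.21)(-0.27) + (0.89)(0.47)
  = -0.0459 +0.0084 -0.0567 +0.4183 = 0.3241

0.324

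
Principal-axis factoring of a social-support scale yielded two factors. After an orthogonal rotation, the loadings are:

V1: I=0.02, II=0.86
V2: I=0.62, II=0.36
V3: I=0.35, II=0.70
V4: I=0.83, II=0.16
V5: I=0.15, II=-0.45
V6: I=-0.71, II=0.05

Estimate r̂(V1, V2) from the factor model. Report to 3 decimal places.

0.322

r̂ = Σ λ_i·λ_j across factors = (0.02)(0.62) + (0.86)(0.36)
  = +0.0124 +0.3096 = 0.3220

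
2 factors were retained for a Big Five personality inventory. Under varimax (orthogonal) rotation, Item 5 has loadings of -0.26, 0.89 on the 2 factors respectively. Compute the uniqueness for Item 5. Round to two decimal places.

0.14

h² = (-0.26)² + 0.89² = 0.0676 + 0.7921 = 0.8597
Uniqueness u² = 1 − h² = 1 − 0.8597 = 0.1403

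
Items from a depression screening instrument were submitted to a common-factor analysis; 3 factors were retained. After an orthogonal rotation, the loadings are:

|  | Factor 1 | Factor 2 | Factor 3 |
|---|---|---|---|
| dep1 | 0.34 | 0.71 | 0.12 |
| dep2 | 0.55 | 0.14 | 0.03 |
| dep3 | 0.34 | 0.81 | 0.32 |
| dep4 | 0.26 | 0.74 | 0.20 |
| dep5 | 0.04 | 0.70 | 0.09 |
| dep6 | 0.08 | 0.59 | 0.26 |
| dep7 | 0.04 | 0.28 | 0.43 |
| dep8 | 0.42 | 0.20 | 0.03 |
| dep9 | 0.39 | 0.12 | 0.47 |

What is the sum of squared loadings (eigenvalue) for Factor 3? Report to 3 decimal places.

0.640

SS loadings for Factor 3 = 0.12² + 0.03² + 0.32² + 0.20² + 0.09² + 0.26² + 0.43² + 0.03² + 0.47² = 0.0144 + 0.0009 + 0.1024 + 0.0400 + 0.0081 + 0.0676 + 0.1849 + 0.0009 + 0.2209 = 0.6401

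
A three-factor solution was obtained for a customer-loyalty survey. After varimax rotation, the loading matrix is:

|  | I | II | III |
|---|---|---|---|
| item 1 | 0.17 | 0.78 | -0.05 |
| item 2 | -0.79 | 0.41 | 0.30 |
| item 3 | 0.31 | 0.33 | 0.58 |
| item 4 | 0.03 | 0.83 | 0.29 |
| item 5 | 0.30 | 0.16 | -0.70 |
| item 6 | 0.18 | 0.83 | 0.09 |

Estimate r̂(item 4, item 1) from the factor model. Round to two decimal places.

0.64

r̂ = Σ λ_i·λ_j across factors = (0.03)(0.17) + (0.83)(0.78) + (0.29)(-0.05)
  = +0.0051 +0.6474 -0.0145 = 0.6380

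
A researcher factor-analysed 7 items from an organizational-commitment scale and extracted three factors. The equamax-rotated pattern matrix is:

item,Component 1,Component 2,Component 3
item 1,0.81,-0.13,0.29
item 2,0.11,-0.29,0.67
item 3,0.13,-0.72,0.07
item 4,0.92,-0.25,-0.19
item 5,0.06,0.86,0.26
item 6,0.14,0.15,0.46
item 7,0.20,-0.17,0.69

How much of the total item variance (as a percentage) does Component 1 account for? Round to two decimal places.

22.78%

SS loadings for Component 1 = 0.81² + 0.11² + 0.13² + 0.92² + 0.06² + 0.14² + 0.20² = 1.5947
With 7 standardized items, total variance = 7. Proportion = 1.5947/7 = 0.2278 → 22.78%.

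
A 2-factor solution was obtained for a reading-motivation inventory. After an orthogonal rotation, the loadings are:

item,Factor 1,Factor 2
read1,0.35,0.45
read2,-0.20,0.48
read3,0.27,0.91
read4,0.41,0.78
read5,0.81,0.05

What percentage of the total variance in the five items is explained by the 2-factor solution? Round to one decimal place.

58.6%

Communalities: 0.3250, 0.2704, 0.9010, 0.7765, 0.6586; Σh² = 2.9315.
Total variance with 5 standardized items is 5, so the solution explains 2.9315/5 = 0.5863 = 58.63%.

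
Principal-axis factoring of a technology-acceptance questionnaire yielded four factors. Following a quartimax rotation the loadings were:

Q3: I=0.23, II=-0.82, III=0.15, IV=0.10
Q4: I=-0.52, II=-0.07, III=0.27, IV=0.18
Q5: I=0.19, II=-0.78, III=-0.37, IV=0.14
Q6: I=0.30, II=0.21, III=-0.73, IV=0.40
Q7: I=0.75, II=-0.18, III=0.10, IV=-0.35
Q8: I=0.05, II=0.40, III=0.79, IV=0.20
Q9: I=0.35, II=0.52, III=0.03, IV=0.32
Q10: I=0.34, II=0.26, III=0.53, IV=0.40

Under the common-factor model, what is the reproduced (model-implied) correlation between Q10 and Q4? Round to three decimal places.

0.020

r̂ = Σ λ_i·λ_j across factors = (0.34)(-0.52) + (0.26)(-0.07) + (0.53)(0.27) + (0.40)(0.18)
  = -0.1768 -0.0182 +0.1431 +0.0720 = 0.0201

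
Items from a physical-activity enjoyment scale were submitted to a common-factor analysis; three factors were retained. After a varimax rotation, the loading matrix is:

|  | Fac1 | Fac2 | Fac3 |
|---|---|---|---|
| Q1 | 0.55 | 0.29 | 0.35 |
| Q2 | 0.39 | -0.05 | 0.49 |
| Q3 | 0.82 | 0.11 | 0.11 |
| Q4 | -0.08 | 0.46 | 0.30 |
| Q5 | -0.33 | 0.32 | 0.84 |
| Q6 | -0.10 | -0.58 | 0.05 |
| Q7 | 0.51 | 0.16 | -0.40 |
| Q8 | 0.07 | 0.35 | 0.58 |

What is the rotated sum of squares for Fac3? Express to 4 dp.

1.6692

SS loadings for Fac3 = 0.35² + 0.49² + 0.11² + 0.30² + 0.84² + 0.05² + (-0.40)² + 0.58² = 0.1225 + 0.2401 + 0.0121 + 0.0900 + 0.7056 + 0.0025 + 0.1600 + 0.3364 = 1.6692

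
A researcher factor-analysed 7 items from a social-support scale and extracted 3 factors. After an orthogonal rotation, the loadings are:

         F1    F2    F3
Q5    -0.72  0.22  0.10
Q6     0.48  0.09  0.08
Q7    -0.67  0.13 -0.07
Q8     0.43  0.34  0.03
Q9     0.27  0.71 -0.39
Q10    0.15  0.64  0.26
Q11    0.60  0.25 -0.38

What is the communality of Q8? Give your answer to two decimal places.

0.30

h² = 0.43² + 0.34² + 0.03² = 0.1849 + 0.1156 + 0.0009 = 0.3014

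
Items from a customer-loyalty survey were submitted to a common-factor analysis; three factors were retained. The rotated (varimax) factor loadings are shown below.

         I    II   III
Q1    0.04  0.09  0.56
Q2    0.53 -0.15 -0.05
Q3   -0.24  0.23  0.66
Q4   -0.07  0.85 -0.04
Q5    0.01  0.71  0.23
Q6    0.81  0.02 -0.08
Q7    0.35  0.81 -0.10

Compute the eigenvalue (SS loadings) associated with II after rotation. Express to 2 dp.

1.97

SS loadings for II = 0.09² + (-0.15)² + 0.23² + 0.85² + 0.71² + 0.02² + 0.81² = 0.0081 + 0.0225 + 0.0529 + 0.7225 + 0.5041 + 0.0004 + 0.6561 = 1.9666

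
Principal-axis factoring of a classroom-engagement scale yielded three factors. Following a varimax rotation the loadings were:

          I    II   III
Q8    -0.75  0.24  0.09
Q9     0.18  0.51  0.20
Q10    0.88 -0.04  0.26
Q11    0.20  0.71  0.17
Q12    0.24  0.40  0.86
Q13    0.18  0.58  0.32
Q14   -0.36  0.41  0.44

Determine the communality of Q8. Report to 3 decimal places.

h² = (-0.75)² + 0.24² + 0.09² = 0.5625 + 0.0576 + 0.0081 = 0.6282

0.628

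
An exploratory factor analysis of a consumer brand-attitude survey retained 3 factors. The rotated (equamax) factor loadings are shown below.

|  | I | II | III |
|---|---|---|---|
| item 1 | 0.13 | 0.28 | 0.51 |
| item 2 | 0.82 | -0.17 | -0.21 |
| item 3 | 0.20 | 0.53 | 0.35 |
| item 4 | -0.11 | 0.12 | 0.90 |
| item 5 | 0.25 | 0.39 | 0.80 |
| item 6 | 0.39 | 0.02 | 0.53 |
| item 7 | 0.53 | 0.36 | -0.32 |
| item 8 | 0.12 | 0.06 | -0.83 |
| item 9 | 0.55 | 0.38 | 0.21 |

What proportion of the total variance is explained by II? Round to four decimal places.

0.0925

SS loadings for II = 0.28² + (-0.17)² + 0.53² + 0.12² + 0.39² + 0.02² + 0.36² + 0.06² + 0.38² = 0.8327
Proportion of variance = 0.8327 / 9 = 0.0925.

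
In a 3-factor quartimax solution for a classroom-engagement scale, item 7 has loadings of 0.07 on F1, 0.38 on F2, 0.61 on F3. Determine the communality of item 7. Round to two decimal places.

0.52

h² = 0.07² + 0.38² + 0.61² = 0.0049 + 0.1444 + 0.3721 = 0.5214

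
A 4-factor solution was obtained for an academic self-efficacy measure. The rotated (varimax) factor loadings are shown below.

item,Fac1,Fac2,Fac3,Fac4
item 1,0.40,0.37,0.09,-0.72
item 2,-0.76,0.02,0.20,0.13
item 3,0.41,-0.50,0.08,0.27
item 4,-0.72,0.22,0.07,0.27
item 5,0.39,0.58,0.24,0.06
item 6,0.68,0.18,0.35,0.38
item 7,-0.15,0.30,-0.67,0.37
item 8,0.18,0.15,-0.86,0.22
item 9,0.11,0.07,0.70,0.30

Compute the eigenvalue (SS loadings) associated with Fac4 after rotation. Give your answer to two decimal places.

1.10

SS loadings for Fac4 = (-0.72)² + 0.13² + 0.27² + 0.27² + 0.06² + 0.38² + 0.37² + 0.22² + 0.30² = 0.5184 + 0.0169 + 0.0729 + 0.0729 + 0.0036 + 0.1444 + 0.1369 + 0.0484 + 0.0900 = 1.1044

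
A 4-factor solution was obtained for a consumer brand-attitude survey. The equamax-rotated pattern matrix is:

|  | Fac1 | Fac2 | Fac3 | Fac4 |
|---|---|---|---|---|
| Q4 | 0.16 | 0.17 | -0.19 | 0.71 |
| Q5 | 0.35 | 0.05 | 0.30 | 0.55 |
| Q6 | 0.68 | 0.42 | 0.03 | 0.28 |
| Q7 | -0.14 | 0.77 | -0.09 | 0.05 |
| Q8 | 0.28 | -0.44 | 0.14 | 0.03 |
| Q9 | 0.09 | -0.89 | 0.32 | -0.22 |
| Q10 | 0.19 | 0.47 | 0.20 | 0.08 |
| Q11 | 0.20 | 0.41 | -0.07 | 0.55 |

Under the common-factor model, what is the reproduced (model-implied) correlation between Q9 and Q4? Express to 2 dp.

-0.35

r̂ = Σ λ_i·λ_j across factors = (0.09)(0.16) + (-0.89)(0.17) + (0.32)(-0.19) + (-0.22)(0.71)
  = +0.0144 -0.1513 -0.0608 -0.1562 = -0.3539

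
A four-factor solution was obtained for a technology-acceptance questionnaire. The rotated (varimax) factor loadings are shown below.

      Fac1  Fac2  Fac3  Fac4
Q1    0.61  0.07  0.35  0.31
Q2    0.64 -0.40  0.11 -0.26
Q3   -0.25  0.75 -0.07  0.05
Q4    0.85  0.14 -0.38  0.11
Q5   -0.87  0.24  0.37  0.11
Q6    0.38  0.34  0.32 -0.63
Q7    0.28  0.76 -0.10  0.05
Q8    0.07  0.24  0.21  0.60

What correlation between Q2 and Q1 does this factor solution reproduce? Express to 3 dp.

r̂ = Σ λ_i·λ_j across factors = (0.64)(0.61) + (-0.40)(0.07) + (0.11)(0.35) + (-0.26)(0.31)
  = +0.3904 -0.0280 +0.0385 -0.0806 = 0.3203

0.320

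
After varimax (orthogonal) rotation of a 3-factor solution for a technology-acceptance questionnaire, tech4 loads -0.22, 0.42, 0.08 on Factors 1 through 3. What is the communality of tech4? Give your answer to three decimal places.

0.231

h² = (-0.22)² + 0.42² + 0.08² = 0.0484 + 0.1764 + 0.0064 = 0.2312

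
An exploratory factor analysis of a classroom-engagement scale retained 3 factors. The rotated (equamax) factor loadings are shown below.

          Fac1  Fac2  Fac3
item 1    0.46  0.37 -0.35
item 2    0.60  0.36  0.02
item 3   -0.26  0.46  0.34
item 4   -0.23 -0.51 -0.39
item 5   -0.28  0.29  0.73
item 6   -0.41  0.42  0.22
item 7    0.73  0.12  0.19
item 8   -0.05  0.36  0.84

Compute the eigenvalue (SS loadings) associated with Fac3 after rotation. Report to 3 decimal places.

1.714

SS loadings for Fac3 = (-0.35)² + 0.02² + 0.34² + (-0.39)² + 0.73² + 0.22² + 0.19² + 0.84² = 0.1225 + 0.0004 + 0.1156 + 0.1521 + 0.5329 + 0.0484 + 0.0361 + 0.7056 = 1.7136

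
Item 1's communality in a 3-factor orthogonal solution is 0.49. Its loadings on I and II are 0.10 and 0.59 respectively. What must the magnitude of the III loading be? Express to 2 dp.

0.36

Under orthogonal rotation h² = Σλ², so λ_III² = h² − (0.3581) = 0.49 − 0.3581 = 0.1319.
|λ| = √0.1319 = 0.3632.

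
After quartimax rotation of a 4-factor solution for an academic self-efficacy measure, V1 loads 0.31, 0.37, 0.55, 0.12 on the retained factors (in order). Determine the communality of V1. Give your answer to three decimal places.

h² = 0.31² + 0.37² + 0.55² + 0.12² = 0.0961 + 0.1369 + 0.3025 + 0.0144 = 0.5499

0.550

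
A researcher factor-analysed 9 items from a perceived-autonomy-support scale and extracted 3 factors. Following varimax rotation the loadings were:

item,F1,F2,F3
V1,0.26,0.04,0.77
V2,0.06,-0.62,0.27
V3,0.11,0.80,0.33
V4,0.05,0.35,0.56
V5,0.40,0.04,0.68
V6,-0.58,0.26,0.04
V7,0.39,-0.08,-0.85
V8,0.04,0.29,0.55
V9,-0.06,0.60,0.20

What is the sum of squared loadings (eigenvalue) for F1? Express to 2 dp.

SS loadings for F1 = 0.26² + 0.06² + 0.11² + 0.05² + 0.40² + (-0.58)² + 0.39² + 0.04² + (-0.06)² = 0.0676 + 0.0036 + 0.0121 + 0.0025 + 0.1600 + 0.3364 + 0.1521 + 0.0016 + 0.0036 = 0.7395

0.74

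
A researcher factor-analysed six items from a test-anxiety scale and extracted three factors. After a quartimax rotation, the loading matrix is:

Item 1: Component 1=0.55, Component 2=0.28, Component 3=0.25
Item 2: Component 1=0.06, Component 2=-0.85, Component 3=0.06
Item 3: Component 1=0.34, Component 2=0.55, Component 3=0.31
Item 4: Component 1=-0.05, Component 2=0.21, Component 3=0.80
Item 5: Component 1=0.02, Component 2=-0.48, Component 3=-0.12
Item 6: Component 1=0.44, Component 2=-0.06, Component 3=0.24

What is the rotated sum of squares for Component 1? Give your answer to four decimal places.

0.6182

SS loadings for Component 1 = 0.55² + 0.06² + 0.34² + (-0.05)² + 0.02² + 0.44² = 0.3025 + 0.0036 + 0.1156 + 0.0025 + 0.0004 + 0.1936 = 0.6182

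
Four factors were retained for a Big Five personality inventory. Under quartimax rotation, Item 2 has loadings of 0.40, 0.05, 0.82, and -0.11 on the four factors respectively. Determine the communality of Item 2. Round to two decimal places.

h² = 0.40² + 0.05² + 0.82² + (-0.11)² = 0.1600 + 0.0025 + 0.6724 + 0.0121 = 0.8470

0.85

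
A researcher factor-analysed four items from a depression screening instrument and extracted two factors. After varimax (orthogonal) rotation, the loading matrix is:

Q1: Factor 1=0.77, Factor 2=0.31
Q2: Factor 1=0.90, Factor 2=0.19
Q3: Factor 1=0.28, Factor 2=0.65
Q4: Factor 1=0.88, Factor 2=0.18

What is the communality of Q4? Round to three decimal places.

h² = 0.88² + 0.18² = 0.7744 + 0.0324 = 0.8068

0.807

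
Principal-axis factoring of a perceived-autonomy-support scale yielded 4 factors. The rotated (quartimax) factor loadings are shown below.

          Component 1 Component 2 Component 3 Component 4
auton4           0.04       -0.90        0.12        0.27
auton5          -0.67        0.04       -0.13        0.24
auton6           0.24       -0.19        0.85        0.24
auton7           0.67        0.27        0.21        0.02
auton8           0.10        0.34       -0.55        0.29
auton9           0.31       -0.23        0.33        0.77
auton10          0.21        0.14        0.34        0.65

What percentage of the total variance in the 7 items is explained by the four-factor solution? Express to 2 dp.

68.98%

SS loadings by factor: 1.1072, 1.1087, 1.3249, 1.2880; total = 4.8288.
Total variance with 7 standardized items is 7, so the solution explains 4.8288/7 = 0.6898 = 68.98%.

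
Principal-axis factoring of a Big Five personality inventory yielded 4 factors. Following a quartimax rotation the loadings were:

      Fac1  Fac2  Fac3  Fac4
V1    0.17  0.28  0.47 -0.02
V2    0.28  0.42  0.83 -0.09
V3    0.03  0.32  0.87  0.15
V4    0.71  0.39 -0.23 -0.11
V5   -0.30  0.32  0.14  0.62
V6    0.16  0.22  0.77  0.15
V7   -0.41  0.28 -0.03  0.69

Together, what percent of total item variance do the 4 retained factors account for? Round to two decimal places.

69.91%

SS loadings by factor: 0.8960, 0.7385, 2.3330, 0.9261; total = 4.8936.
Total variance with 7 standardized items is 7, so the solution explains 4.8936/7 = 0.6991 = 69.91%.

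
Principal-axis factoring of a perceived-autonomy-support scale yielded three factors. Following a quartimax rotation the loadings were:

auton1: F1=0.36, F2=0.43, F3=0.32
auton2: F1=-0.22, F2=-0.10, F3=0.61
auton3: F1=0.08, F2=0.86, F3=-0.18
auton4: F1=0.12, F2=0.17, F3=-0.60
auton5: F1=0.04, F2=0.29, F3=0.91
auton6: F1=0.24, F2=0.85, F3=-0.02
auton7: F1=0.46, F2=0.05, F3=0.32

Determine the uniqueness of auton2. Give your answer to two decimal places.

h² = (-0.22)² + (-0.10)² + 0.61² = 0.0484 + 0.0100 + 0.3721 = 0.4305
Uniqueness u² = 1 − h² = 1 − 0.4305 = 0.5695

0.57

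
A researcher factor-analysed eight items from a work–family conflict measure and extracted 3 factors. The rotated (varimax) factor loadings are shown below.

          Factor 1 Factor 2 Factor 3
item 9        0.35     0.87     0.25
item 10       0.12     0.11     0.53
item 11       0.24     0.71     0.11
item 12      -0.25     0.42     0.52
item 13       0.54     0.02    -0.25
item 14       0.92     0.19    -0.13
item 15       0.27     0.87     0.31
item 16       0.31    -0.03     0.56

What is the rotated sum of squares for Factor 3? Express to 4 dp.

1.1150

SS loadings for Factor 3 = 0.25² + 0.53² + 0.11² + 0.52² + (-0.25)² + (-0.13)² + 0.31² + 0.56² = 0.0625 + 0.2809 + 0.0121 + 0.2704 + 0.0625 + 0.0169 + 0.0961 + 0.3136 = 1.1150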